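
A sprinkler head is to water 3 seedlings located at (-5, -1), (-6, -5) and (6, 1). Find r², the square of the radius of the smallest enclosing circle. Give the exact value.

45

Call the three points A, B, C in the order given.
Side lengths²: AB² = 17, AC² = 125, BC² = 180.
Since BC² = 180 ≥ 125 + 17 = 142, the angle opposite BC is not acute, so the smallest enclosing circle has BC as diameter.
Centre = midpoint of BC = (0, -2), r² = 180/4 = 45.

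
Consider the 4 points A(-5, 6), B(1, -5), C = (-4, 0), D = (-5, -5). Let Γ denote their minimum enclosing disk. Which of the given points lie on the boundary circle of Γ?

A, B, D

The minimum enclosing circle of a finite set is fixed by two of the points (as a diameter) or three (as a circumcircle).
The farthest pair is A–B with squared distance 157. The circle on this segment as diameter has centre (-2, 0.5) and r² = 157/4 = 39.25.
Check C: distance² to centre = 4.25 ≤ 39.25, so it lies inside.
All remaining points lie in this disk, and no smaller disk contains both endpoints, so this is the minimum enclosing circle.
The points at distance exactly r from the centre are A, B, D — 3 points.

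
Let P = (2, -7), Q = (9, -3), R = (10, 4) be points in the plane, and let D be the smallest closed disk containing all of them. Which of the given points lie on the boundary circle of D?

P, R

Side lengths²: PQ² = 65, PR² = 185, QR² = 50.
Since PR² = 185 ≥ 65 + 50 = 115, the angle opposite PR is not acute, so the smallest enclosing circle has PR as diameter.
Centre = midpoint of PR = (6, -1.5), r² = 185/4 = 46.25.
The points at distance exactly r from the centre are P, R — 2 points.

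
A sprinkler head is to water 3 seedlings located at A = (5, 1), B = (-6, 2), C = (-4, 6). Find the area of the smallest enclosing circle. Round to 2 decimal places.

Side lengths²: AB² = 122, AC² = 106, BC² = 20.
Since AB² = 122 < 106 + 20 = 126, the triangle is acute, so the smallest enclosing circle is the circumcircle.
Circumcentre = (-11/23, 40/23), r² = 16165/529.
Area = π·r² = π·16165/529 ≈ 96.00.

96.00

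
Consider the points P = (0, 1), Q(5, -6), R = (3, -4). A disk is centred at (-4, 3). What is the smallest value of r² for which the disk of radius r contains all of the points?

The required radius is the distance from (-4, 3) to the farthest point.
Squared distances: 20, 162, 98.
Maximum is 162, attained at Q.

162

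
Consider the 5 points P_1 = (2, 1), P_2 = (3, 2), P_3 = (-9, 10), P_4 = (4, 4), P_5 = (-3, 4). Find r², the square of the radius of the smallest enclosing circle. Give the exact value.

52.05078125

A smallest enclosing disk is always determined by at most three of the input points on its boundary.
The minimum enclosing circle is determined by three boundary points: P_2, P_3, P_4.
Their circumcentre is (-2.875, 6.1875) with r² = 52.05078125.
The farthest remaining point P_1 is at distance² 50.67578125 ≤ 52.05078125.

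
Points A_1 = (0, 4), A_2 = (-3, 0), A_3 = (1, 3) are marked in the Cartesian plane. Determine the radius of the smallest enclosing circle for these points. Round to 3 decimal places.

Side lengths²: A_1A_2² = 25, A_1A_3² = 2, A_2A_3² = 25.
Since A_2A_3² = 25 < 25 + 2 = 27, the triangle is acute, so the smallest enclosing circle is the circumcircle.
Circumcentre = (-17/14, 25/14), r² = 625/98.
r = √(625/98) ≈ 2.525.

2.525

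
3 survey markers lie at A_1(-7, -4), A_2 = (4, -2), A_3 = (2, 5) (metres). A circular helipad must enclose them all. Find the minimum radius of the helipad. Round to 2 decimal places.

Side lengths²: A_1A_2² = 125, A_1A_3² = 162, A_2A_3² = 53.
Since A_1A_3² = 162 < 125 + 53 = 178, the triangle is acute, so the smallest enclosing circle is the circumcircle.
Circumcentre = (-37/18, 1/18), r² = 6625/162.
r = √(6625/162) ≈ 6.39.

6.39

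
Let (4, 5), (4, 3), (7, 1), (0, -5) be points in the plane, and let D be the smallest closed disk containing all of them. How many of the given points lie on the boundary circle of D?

2

By Welzl's lemma the MEC is supported by two points (diametrically opposite) or three points (on a circumcircle).
The farthest pair is (4, 5)–(0, -5) with squared distance 116. The circle on this segment as diameter has centre (2, 0) and r² = 116/4 = 29.
Check (4, 3): distance² to centre = 13 ≤ 29, so it lies inside.
All remaining points lie in this disk, and no smaller disk contains both endpoints, so this is the minimum enclosing circle.
The points at distance exactly r from the centre are (4, 5), (0, -5) — 2 points.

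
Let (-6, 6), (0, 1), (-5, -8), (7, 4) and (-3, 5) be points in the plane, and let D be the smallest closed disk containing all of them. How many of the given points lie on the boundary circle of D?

A smallest enclosing disk is always determined by at most three of the input points on its boundary.
The minimum enclosing circle is determined by three boundary points: (-6, 6), (-5, -8), (7, 4).
Their circumcentre is (-11/30, -19/30) with r² = 34081/450.
The farthest remaining point (-3, 5) is at distance² 17401/450 ≤ 34081/450.
The points at distance exactly r from the centre are (-6, 6), (-5, -8), (7, 4) — 3 points.

3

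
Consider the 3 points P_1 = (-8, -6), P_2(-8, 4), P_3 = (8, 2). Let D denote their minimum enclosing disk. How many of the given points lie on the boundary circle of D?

Side lengths²: P_1P_2² = 100, P_1P_3² = 320, P_2P_3² = 260.
Since P_1P_3² = 320 < 260 + 100 = 360, the triangle is acute, so the smallest enclosing circle is the circumcircle.
Circumcentre = (-0.5, -1), r² = 81.25.
The points at distance exactly r from the centre are P_1, P_2, P_3 — 3 points.

3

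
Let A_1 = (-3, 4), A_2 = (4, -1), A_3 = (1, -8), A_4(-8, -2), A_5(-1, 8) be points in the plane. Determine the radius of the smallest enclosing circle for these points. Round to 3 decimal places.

8.064

The minimum enclosing circle of a finite set is fixed by two of the points (as a diameter) or three (as a circumcircle).
The minimum enclosing circle is determined by three boundary points: A_3, A_4, A_5.
Their circumcentre is (-2/11, -1/44) with r² = 125905/1936.
The farthest remaining point A_1 is at distance² 46705/1936 ≤ 125905/1936.
r = √(125905/1936) ≈ 8.064.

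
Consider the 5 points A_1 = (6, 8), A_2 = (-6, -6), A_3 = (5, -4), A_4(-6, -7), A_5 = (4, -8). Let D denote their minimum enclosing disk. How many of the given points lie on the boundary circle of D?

2

A smallest enclosing disk is always determined by at most three of the input points on its boundary.
The farthest pair is A_1–A_4 with squared distance 369. The circle on this segment as diameter has centre (0, 0.5) and r² = 369/4 = 92.25.
Check A_2: distance² to centre = 78.25 ≤ 92.25, so it lies inside.
All remaining points lie in this disk, and no smaller disk contains both endpoints, so this is the minimum enclosing circle.
The points at distance exactly r from the centre are A_1, A_4 — 2 points.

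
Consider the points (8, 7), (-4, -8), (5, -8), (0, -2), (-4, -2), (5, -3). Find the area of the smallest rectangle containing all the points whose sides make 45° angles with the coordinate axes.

In coordinates u = x + y, v = x − y the rectangle is axis-aligned; the map (x,y)→(u,v) scales areas by 2.
u-values: 15, -12, -3, -2, -6, 2; range = 15 − (-12) = 27.
v-values: 1, 4, 13, 2, -2, 8; range = 13 − (-2) = 15.
Area = (27 × 15) / 2 = 202.5.

202.5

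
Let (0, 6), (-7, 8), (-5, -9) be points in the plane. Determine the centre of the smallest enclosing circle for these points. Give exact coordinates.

(-259/46, -21/46)

Call the three points A, B, C in the order given.
Side lengths²: AB² = 53, AC² = 250, BC² = 293.
Since BC² = 293 < 250 + 53 = 303, the triangle is acute, so the smallest enclosing circle is the circumcircle.
Circumcentre = (-259/46, -21/46), r² = 77645/1058.
Centre = (-259/46, -21/46).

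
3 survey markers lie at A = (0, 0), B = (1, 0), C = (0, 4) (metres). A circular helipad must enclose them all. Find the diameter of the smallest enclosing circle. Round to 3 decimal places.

Side lengths²: AB² = 1, AC² = 16, BC² = 17.
Since BC² = 17 ≥ 16 + 1 = 17, the angle opposite BC is not acute, so the smallest enclosing circle has BC as diameter.
Centre = midpoint of BC = (0.5, 2), r² = 17/4 = 4.25.
Diameter = 2r = 2√(4.25) ≈ 4.123.

4.123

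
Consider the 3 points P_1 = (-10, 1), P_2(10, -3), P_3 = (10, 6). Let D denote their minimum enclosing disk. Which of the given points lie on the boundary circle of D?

Side lengths²: P_1P_2² = 416, P_1P_3² = 425, P_2P_3² = 81.
Since P_1P_3² = 425 < 416 + 81 = 497, the triangle is acute, so the smallest enclosing circle is the circumcircle.
Circumcentre = (0.5, 1.5), r² = 110.5.
The points at distance exactly r from the centre are P_1, P_2, P_3 — 3 points.

P_1, P_2, P_3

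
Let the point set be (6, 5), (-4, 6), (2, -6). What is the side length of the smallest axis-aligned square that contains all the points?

The bounding box has width 10 and height 12.
An axis-aligned square enclosing the set must have side ≥ max(width, height).
So the minimum side is max(10, 12) = 12.

12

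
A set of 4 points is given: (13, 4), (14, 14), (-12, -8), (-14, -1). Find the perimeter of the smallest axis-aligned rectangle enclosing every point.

100

Width = max x − min x = 14 − (-14) = 28.
Height = max y − min y = 14 − (-8) = 22.
Perimeter = 2(28 + 22) = 100.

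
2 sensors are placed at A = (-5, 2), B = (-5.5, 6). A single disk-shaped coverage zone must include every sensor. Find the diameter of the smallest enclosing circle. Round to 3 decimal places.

4.031

The smallest circle enclosing two points has them as diameter endpoints.
Centre = midpoint = (-5.25, 4); r² = |AB|²/4 = 16.25/4 = 4.0625.
Diameter = 2r = 2√(4.0625) ≈ 4.031.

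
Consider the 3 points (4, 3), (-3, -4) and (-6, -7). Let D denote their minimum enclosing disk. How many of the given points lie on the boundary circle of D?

Call the three points A, B, C in the order given.
Side lengths²: AB² = 98, AC² = 200, BC² = 18.
Since AC² = 200 ≥ 98 + 18 = 116, the angle opposite AC is not acute, so the smallest enclosing circle has AC as diameter.
Centre = midpoint of AC = (-1, -2), r² = 200/4 = 50.
The points at distance exactly r from the centre are (4, 3), (-6, -7) — 2 points.

2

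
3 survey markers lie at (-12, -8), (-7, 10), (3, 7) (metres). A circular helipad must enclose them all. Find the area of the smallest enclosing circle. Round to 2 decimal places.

Call the three points A, B, C in the order given.
Side lengths²: AB² = 349, AC² = 450, BC² = 109.
Since AC² = 450 < 349 + 109 = 458, the triangle is acute, so the smallest enclosing circle is the circumcircle.
Circumcentre = (-121/26, -9/26), r² = 38041/338.
Area = π·r² = π·38041/338 ≈ 353.58.

353.58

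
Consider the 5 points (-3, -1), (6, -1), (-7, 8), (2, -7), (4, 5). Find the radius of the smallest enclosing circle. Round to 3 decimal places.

8.746

By Welzl's lemma the MEC is supported by two points (diametrically opposite) or three points (on a circumcircle).
The farthest pair is (-7, 8)–(2, -7) with squared distance 306. The circle on this segment as diameter has centre (-2.5, 0.5) and r² = 306/4 = 76.5.
Check (-3, -1): distance² to centre = 2.5 ≤ 76.5, so it lies inside.
All remaining points lie in this disk, and no smaller disk contains both endpoints, so this is the minimum enclosing circle.
r = √(76.5) ≈ 8.746.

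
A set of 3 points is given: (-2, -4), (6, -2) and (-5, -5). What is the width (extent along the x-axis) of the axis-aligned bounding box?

11

max x = 6, min x = -5, so width = 11.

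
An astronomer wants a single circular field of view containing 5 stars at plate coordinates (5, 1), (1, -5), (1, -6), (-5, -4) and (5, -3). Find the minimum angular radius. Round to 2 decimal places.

5.59

A smallest enclosing disk is always determined by at most three of the input points on its boundary.
The farthest pair is (5, 1)–(-5, -4) with squared distance 125. The circle on this segment as diameter has centre (0, -1.5) and r² = 125/4 = 31.25.
Check (1, -5): distance² to centre = 13.25 ≤ 31.25, so it lies inside.
All remaining points lie in this disk, and no smaller disk contains both endpoints, so this is the minimum enclosing circle.
r = √(31.25) ≈ 5.59.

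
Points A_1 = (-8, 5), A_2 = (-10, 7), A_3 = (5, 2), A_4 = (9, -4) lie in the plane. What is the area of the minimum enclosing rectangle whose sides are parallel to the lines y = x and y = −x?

In coordinates u = x + y, v = x − y the rectangle is axis-aligned; the map (x,y)→(u,v) scales areas by 2.
u-values: -3, -3, 7, 5; range = 7 − (-3) = 10.
v-values: -13, -17, 3, 13; range = 13 − (-17) = 30.
Area = (10 × 30) / 2 = 150.

150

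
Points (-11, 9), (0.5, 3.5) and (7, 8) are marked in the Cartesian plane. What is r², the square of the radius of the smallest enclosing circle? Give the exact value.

Call the three points A, B, C in the order given.
Side lengths²: AB² = 162.5, AC² = 325, BC² = 62.5.
Since AC² = 325 ≥ 162.5 + 62.5 = 225, the angle opposite AC is not acute, so the smallest enclosing circle has AC as diameter.
Centre = midpoint of AC = (-2, 8.5), r² = 325/4 = 81.25.

81.25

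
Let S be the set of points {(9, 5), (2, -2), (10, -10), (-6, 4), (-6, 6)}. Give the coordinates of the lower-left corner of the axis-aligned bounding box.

(-6, -10)

x-range [-6, 10], y-range [-10, 6].
The lower-left corner is (-6, -10).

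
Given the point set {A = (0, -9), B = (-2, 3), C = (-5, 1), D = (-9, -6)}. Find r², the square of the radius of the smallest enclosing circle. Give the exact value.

12025/289

By Welzl's lemma the MEC is supported by two points (diametrically opposite) or three points (on a circumcircle).
The minimum enclosing circle is determined by three boundary points: A, B, D.
Their circumcentre is (-53/17, -57/17) with r² = 12025/289.
The farthest remaining point C is at distance² 6500/289 ≤ 12025/289.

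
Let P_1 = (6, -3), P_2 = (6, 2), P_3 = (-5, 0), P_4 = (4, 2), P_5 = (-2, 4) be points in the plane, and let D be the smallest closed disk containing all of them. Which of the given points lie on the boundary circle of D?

P_1, P_2, P_3

The minimum enclosing circle of a finite set is fixed by two of the points (as a diameter) or three (as a circumcircle).
The minimum enclosing circle is determined by three boundary points: P_1, P_2, P_3.
Their circumcentre is (17/22, -0.5) with r² = 8125/242.
The farthest remaining point P_5 is at distance² 6761/242 ≤ 8125/242.
The points at distance exactly r from the centre are P_1, P_2, P_3 — 3 points.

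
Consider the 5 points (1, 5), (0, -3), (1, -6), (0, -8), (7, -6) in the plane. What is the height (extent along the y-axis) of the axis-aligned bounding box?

max y = 5, min y = -8, so height = 13.

13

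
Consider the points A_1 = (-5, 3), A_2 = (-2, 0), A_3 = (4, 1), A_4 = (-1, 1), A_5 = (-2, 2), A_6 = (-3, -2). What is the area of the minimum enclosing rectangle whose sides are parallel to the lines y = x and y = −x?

55

In coordinates u = x + y, v = x − y the rectangle is axis-aligned; the map (x,y)→(u,v) scales areas by 2.
u-values: -2, -2, 5, 0, 0, -5; range = 5 − (-5) = 10.
v-values: -8, -2, 3, -2, -4, -1; range = 3 − (-8) = 11.
Area = (10 × 11) / 2 = 55.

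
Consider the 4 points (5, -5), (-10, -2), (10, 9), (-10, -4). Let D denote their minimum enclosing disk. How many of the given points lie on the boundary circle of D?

The farthest pair is (10, 9)–(-10, -4) with squared distance 569. The circle on this segment as diameter has centre (0, 2.5) and r² = 569/4 = 142.25.
Check (5, -5): distance² to centre = 81.25 ≤ 142.25, so it lies inside.
All remaining points lie in this disk, and no smaller disk contains both endpoints, so this is the minimum enclosing circle.
The points at distance exactly r from the centre are (10, 9), (-10, -4) — 2 points.

2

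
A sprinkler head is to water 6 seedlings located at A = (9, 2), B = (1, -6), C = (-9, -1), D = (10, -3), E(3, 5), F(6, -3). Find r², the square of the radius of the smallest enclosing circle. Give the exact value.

The farthest pair is C–D with squared distance 365. The circle on this segment as diameter has centre (0.5, -2) and r² = 365/4 = 91.25.
Check A: distance² to centre = 88.25 ≤ 91.25, so it lies inside.
All remaining points lie in this disk, and no smaller disk contains both endpoints, so this is the minimum enclosing circle.

91.25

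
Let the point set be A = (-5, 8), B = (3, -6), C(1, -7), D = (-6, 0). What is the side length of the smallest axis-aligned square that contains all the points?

The bounding box has width 9 and height 15.
An axis-aligned square enclosing the set must have side ≥ max(width, height).
So the minimum side is max(9, 15) = 15.

15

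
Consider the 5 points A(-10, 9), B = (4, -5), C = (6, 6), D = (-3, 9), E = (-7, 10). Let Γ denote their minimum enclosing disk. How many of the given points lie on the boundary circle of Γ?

The farthest pair is A–B with squared distance 392. The circle on this segment as diameter has centre (-3, 2) and r² = 392/4 = 98.
Check C: distance² to centre = 97 ≤ 98, so it lies inside.
All remaining points lie in this disk, and no smaller disk contains both endpoints, so this is the minimum enclosing circle.
The points at distance exactly r from the centre are A, B — 2 points.

2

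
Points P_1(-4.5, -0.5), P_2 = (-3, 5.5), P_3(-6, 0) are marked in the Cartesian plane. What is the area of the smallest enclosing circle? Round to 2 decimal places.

Side lengths²: P_1P_2² = 38.25, P_1P_3² = 2.5, P_2P_3² = 39.25.
Since P_2P_3² = 39.25 < 38.25 + 2.5 = 40.75, the triangle is acute, so the smallest enclosing circle is the circumcircle.
Circumcentre = (-223/52, 137/52), r² = 13345/1352.
Area = π·r² = π·13345/1352 ≈ 31.01.

31.01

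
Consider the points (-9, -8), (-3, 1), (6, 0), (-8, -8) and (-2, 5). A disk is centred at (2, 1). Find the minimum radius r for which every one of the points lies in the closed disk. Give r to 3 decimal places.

14.213

The required radius is the distance from (2, 1) to the farthest point.
Squared distances: 202, 25, 17, 181, 32.
Maximum is 202, attained at (-9, -8).
r = √202 ≈ 14.213.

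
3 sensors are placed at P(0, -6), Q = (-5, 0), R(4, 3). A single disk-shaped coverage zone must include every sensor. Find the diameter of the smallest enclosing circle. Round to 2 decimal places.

Side lengths²: PQ² = 61, PR² = 97, QR² = 90.
Since PR² = 97 < 90 + 61 = 151, the triangle is acute, so the smallest enclosing circle is the circumcircle.
Circumcentre = (11/46, -33/46), r² = 29585/1058.
Diameter = 2r = 2√(29585/1058) ≈ 10.58.

10.58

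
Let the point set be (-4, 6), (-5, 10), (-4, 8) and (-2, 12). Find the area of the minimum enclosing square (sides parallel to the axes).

The bounding box has width 3 and height 6.
An axis-aligned square enclosing the set must have side ≥ max(width, height).
So the minimum side is max(3, 6) = 6.
Area = 6² = 36.

36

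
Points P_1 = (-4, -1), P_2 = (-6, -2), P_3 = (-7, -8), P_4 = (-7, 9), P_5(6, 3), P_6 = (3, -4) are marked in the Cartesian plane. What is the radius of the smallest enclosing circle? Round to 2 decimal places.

The minimum enclosing circle of a finite set is fixed by two of the points (as a diameter) or three (as a circumcircle).
The minimum enclosing circle is determined by three boundary points: P_3, P_4, P_5.
Their circumcentre is (-79/26, 0.5) with r² = 29725/338.
The farthest remaining point P_6 is at distance² 19169/338 ≤ 29725/338.
r = √(29725/338) ≈ 9.38.

9.38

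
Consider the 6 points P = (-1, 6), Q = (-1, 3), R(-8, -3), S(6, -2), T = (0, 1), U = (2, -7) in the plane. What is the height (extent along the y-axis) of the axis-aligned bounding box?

max y = 6, min y = -7, so height = 13.

13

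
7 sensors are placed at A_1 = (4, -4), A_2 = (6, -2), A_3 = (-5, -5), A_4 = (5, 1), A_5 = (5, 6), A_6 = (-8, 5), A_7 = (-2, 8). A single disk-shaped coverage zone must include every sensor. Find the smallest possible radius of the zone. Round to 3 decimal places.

7.826

A smallest enclosing disk is always determined by at most three of the input points on its boundary.
The farthest pair is A_2–A_6 with squared distance 245. The circle on this segment as diameter has centre (-1, 1.5) and r² = 245/4 = 61.25.
Check A_1: distance² to centre = 55.25 ≤ 61.25, so it lies inside.
All remaining points lie in this disk, and no smaller disk contains both endpoints, so this is the minimum enclosing circle.
r = √(61.25) ≈ 7.826.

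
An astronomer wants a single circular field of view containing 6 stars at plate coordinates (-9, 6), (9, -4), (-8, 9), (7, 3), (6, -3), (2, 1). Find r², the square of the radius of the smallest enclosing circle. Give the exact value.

The minimum enclosing circle of a finite set is fixed by two of the points (as a diameter) or three (as a circumcircle).
The farthest pair is (9, -4)–(-8, 9) with squared distance 458. The circle on this segment as diameter has centre (0.5, 2.5) and r² = 458/4 = 114.5.
Check (-9, 6): distance² to centre = 102.5 ≤ 114.5, so it lies inside.
All remaining points lie in this disk, and no smaller disk contains both endpoints, so this is the minimum enclosing circle.

114.5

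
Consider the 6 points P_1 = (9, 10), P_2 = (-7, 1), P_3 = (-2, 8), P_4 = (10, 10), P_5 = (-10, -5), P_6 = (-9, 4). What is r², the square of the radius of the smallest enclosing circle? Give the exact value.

156.25

A smallest enclosing disk is always determined by at most three of the input points on its boundary.
The farthest pair is P_4–P_5 with squared distance 625. The circle on this segment as diameter has centre (0, 2.5) and r² = 625/4 = 156.25.
Check P_1: distance² to centre = 137.25 ≤ 156.25, so it lies inside.
All remaining points lie in this disk, and no smaller disk contains both endpoints, so this is the minimum enclosing circle.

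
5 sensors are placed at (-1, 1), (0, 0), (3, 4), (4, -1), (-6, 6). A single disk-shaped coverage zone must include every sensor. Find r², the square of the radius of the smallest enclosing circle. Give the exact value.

37.25

The farthest pair is (4, -1)–(-6, 6) with squared distance 149. The circle on this segment as diameter has centre (-1, 2.5) and r² = 149/4 = 37.25.
Check (-1, 1): distance² to centre = 2.25 ≤ 37.25, so it lies inside.
All remaining points lie in this disk, and no smaller disk contains both endpoints, so this is the minimum enclosing circle.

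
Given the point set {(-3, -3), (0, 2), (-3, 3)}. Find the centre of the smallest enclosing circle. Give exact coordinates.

Call the three points A, B, C in the order given.
Side lengths²: AB² = 34, AC² = 36, BC² = 10.
Since AC² = 36 < 34 + 10 = 44, the triangle is acute, so the smallest enclosing circle is the circumcircle.
Circumcentre = (-7/3, 0), r² = 85/9.
Centre = (-7/3, 0).

(-7/3, 0)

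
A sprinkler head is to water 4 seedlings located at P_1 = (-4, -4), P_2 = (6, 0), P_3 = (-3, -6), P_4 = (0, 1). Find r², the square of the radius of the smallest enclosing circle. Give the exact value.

A smallest enclosing disk is always determined by at most three of the input points on its boundary.
The minimum enclosing circle is determined by three boundary points: P_1, P_2, P_3.
Their circumcentre is (1.25, -2.625) with r² = 29.453125.
The farthest remaining point P_4 is at distance² 14.703125 ≤ 29.453125.

29.453125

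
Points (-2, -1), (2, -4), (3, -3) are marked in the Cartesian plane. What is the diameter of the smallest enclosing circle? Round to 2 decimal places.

Call the three points A, B, C in the order given.
Side lengths²: AB² = 25, AC² = 29, BC² = 2.
Since AC² = 29 ≥ 25 + 2 = 27, the angle opposite AC is not acute, so the smallest enclosing circle has AC as diameter.
Centre = midpoint of AC = (0.5, -2), r² = 29/4 = 7.25.
Diameter = 2r = 2√(7.25) ≈ 5.39.

5.39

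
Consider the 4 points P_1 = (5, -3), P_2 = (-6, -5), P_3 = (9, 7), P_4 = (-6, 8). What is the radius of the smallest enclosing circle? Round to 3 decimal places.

By Welzl's lemma the MEC is supported by two points (diametrically opposite) or three points (on a circumcircle).
The minimum enclosing circle is determined by three boundary points: P_2, P_3, P_4.
Their circumcentre is (1.1, 1.5) with r² = 92.66.
The farthest remaining point P_1 is at distance² 35.46 ≤ 92.66.
r = √(92.66) ≈ 9.626.

9.626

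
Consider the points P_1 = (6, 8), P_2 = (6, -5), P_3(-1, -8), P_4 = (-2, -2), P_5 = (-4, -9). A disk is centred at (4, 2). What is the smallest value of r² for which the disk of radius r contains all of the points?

185

The required radius is the distance from (4, 2) to the farthest point.
Squared distances: 40, 53, 125, 52, 185.
Maximum is 185, attained at P_5.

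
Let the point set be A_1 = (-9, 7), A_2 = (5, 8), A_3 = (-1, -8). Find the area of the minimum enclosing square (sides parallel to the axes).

256

The bounding box has width 14 and height 16.
An axis-aligned square enclosing the set must have side ≥ max(width, height).
So the minimum side is max(14, 16) = 16.
Area = 16² = 256.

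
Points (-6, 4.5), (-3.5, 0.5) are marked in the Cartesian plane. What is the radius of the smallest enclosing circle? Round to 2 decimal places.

2.36

The smallest circle enclosing two points has them as diameter endpoints.
Centre = midpoint = (-4.75, 2.5); r² = |(-6, 4.5)−(-3.5, 0.5)|²/4 = 22.25/4 = 5.5625.
r = √(5.5625) ≈ 2.36.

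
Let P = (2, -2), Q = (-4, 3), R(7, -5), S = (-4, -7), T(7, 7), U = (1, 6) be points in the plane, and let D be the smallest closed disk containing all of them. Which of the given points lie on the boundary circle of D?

The minimum enclosing circle of a finite set is fixed by two of the points (as a diameter) or three (as a circumcircle).
The farthest pair is S–T with squared distance 317. The circle on this segment as diameter has centre (1.5, 0) and r² = 317/4 = 79.25.
Check P: distance² to centre = 4.25 ≤ 79.25, so it lies inside.
All remaining points lie in this disk, and no smaller disk contains both endpoints, so this is the minimum enclosing circle.
The points at distance exactly r from the centre are S, T — 2 points.

S, T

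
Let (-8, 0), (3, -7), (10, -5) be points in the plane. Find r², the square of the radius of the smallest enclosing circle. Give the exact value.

Call the three points A, B, C in the order given.
Side lengths²: AB² = 170, AC² = 349, BC² = 53.
Since AC² = 349 ≥ 170 + 53 = 223, the angle opposite AC is not acute, so the smallest enclosing circle has AC as diameter.
Centre = midpoint of AC = (1, -2.5), r² = 349/4 = 87.25.

87.25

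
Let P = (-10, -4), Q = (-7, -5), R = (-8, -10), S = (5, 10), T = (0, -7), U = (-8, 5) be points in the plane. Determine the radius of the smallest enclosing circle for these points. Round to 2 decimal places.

11.93

A smallest enclosing disk is always determined by at most three of the input points on its boundary.
The farthest pair is R–S with squared distance 569. The circle on this segment as diameter has centre (-1.5, 0) and r² = 569/4 = 142.25.
Check P: distance² to centre = 88.25 ≤ 142.25, so it lies inside.
All remaining points lie in this disk, and no smaller disk contains both endpoints, so this is the minimum enclosing circle.
r = √(142.25) ≈ 11.93.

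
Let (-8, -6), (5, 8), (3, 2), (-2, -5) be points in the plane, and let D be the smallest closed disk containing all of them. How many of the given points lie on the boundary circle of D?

2

The farthest pair is (-8, -6)–(5, 8) with squared distance 365. The circle on this segment as diameter has centre (-1.5, 1) and r² = 365/4 = 91.25.
Check (3, 2): distance² to centre = 21.25 ≤ 91.25, so it lies inside.
All remaining points lie in this disk, and no smaller disk contains both endpoints, so this is the minimum enclosing circle.
The points at distance exactly r from the centre are (-8, -6), (5, 8) — 2 points.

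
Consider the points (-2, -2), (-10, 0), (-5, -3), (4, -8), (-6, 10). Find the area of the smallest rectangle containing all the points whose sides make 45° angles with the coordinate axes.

196

In coordinates u = x + y, v = x − y the rectangle is axis-aligned; the map (x,y)→(u,v) scales areas by 2.
u-values: -4, -10, -8, -4, 4; range = 4 − (-10) = 14.
v-values: 0, -10, -2, 12, -16; range = 12 − (-16) = 28.
Area = (14 × 28) / 2 = 196.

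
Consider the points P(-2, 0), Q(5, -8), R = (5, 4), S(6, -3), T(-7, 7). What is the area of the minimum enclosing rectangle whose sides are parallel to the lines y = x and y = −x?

In coordinates u = x + y, v = x − y the rectangle is axis-aligned; the map (x,y)→(u,v) scales areas by 2.
u-values: -2, -3, 9, 3, 0; range = 9 − (-3) = 12.
v-values: -2, 13, 1, 9, -14; range = 13 − (-14) = 27.
Area = (12 × 27) / 2 = 162.

162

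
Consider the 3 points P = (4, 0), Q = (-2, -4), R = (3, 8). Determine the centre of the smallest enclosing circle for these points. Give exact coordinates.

(0.5, 2)

Side lengths²: PQ² = 52, PR² = 65, QR² = 169.
Since QR² = 169 ≥ 65 + 52 = 117, the angle opposite QR is not acute, so the smallest enclosing circle has QR as diameter.
Centre = midpoint of QR = (0.5, 2), r² = 169/4 = 42.25.
Centre = (0.5, 2).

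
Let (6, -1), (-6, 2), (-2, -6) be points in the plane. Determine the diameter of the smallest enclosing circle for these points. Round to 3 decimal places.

Call the three points A, B, C in the order given.
Side lengths²: AB² = 153, AC² = 89, BC² = 80.
Since AB² = 153 < 89 + 80 = 169, the triangle is acute, so the smallest enclosing circle is the circumcircle.
Circumcentre = (-1/7, -1/14), r² = 7565/196.
Diameter = 2r = 2√(7565/196) ≈ 12.425.

12.425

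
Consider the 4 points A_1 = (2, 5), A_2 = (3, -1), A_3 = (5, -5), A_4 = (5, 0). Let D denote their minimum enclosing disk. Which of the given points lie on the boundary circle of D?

A_1, A_3

By Welzl's lemma the MEC is supported by two points (diametrically opposite) or three points (on a circumcircle).
The farthest pair is A_1–A_3 with squared distance 109. The circle on this segment as diameter has centre (3.5, 0) and r² = 109/4 = 27.25.
Check A_2: distance² to centre = 1.25 ≤ 27.25, so it lies inside.
All remaining points lie in this disk, and no smaller disk contains both endpoints, so this is the minimum enclosing circle.
The points at distance exactly r from the centre are A_1, A_3 — 2 points.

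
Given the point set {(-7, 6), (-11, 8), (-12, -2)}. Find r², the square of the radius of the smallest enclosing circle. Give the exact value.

44945/1764

Call the three points A, B, C in the order given.
Side lengths²: AB² = 20, AC² = 89, BC² = 101.
Since BC² = 101 < 89 + 20 = 109, the triangle is acute, so the smallest enclosing circle is the circumcircle.
Circumcentre = (-463/42, 62/21), r² = 44945/1764.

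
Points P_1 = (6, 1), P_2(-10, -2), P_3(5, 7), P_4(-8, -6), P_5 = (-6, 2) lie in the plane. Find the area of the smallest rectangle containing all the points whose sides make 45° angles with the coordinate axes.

In coordinates u = x + y, v = x − y the rectangle is axis-aligned; the map (x,y)→(u,v) scales areas by 2.
u-values: 7, -12, 12, -14, -4; range = 12 − (-14) = 26.
v-values: 5, -8, -2, -2, -8; range = 5 − (-8) = 13.
Area = (26 × 13) / 2 = 169.

169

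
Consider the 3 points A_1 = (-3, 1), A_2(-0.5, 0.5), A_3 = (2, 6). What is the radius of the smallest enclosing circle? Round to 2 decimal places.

Side lengths²: A_1A_2² = 6.5, A_1A_3² = 50, A_2A_3² = 36.5.
Since A_1A_3² = 50 ≥ 36.5 + 6.5 = 43, the angle opposite A_1A_3 is not acute, so the smallest enclosing circle has A_1A_3 as diameter.
Centre = midpoint of A_1A_3 = (-0.5, 3.5), r² = 50/4 = 12.5.
r = √(12.5) ≈ 3.54.

3.54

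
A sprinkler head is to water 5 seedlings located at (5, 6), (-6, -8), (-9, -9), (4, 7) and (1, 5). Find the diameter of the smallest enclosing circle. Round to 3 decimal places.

The farthest pair is (-9, -9)–(4, 7) with squared distance 425. The circle on this segment as diameter has centre (-2.5, -1) and r² = 425/4 = 106.25.
Check (5, 6): distance² to centre = 105.25 ≤ 106.25, so it lies inside.
All remaining points lie in this disk, and no smaller disk contains both endpoints, so this is the minimum enclosing circle.
Diameter = 2r = 2√(106.25) ≈ 20.616.

20.616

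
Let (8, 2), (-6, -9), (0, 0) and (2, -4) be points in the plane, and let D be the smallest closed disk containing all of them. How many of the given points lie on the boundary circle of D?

2

By Welzl's lemma the MEC is supported by two points (diametrically opposite) or three points (on a circumcircle).
The farthest pair is (8, 2)–(-6, -9) with squared distance 317. The circle on this segment as diameter has centre (1, -3.5) and r² = 317/4 = 79.25.
Check (0, 0): distance² to centre = 13.25 ≤ 79.25, so it lies inside.
All remaining points lie in this disk, and no smaller disk contains both endpoints, so this is the minimum enclosing circle.
The points at distance exactly r from the centre are (8, 2), (-6, -9) — 2 points.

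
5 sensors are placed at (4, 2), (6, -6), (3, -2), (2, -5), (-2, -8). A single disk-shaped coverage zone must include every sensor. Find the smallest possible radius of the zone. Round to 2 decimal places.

The minimum enclosing circle of a finite set is fixed by two of the points (as a diameter) or three (as a circumcircle).
The farthest pair is (4, 2)–(-2, -8) with squared distance 136. The circle on this segment as diameter has centre (1, -3) and r² = 136/4 = 34.
Check (6, -6): distance² to centre = 34 ≤ 34, so it lies inside.
All remaining points lie in this disk, and no smaller disk contains both endpoints, so this is the minimum enclosing circle.
r = √34 ≈ 5.83.

5.83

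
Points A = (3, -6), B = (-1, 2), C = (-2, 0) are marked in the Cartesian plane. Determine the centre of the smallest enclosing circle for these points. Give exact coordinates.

Side lengths²: AB² = 80, AC² = 61, BC² = 5.
Since AB² = 80 ≥ 61 + 5 = 66, the angle opposite AB is not acute, so the smallest enclosing circle has AB as diameter.
Centre = midpoint of AB = (1, -2), r² = 80/4 = 20.
Centre = (1, -2).

(1, -2)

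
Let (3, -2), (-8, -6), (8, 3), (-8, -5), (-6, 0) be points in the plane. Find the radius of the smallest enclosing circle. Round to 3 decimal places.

9.179

The minimum enclosing circle of a finite set is fixed by two of the points (as a diameter) or three (as a circumcircle).
The farthest pair is (-8, -6)–(8, 3) with squared distance 337. The circle on this segment as diameter has centre (0, -1.5) and r² = 337/4 = 84.25.
Check (3, -2): distance² to centre = 9.25 ≤ 84.25, so it lies inside.
All remaining points lie in this disk, and no smaller disk contains both endpoints, so this is the minimum enclosing circle.
r = √(84.25) ≈ 9.179.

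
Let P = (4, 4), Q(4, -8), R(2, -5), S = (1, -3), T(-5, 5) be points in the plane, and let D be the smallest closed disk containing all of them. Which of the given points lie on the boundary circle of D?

Q, T

A smallest enclosing disk is always determined by at most three of the input points on its boundary.
The farthest pair is Q–T with squared distance 250. The circle on this segment as diameter has centre (-0.5, -1.5) and r² = 250/4 = 62.5.
Check P: distance² to centre = 50.5 ≤ 62.5, so it lies inside.
All remaining points lie in this disk, and no smaller disk contains both endpoints, so this is the minimum enclosing circle.
The points at distance exactly r from the centre are Q, T — 2 points.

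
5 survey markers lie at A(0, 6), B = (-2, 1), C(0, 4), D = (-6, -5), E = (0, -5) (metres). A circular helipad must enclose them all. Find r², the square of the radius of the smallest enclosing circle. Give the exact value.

The minimum enclosing circle of a finite set is fixed by two of the points (as a diameter) or three (as a circumcircle).
The farthest pair is A–D with squared distance 157. The circle on this segment as diameter has centre (-3, 0.5) and r² = 157/4 = 39.25.
Check B: distance² to centre = 1.25 ≤ 39.25, so it lies inside.
All remaining points lie in this disk, and no smaller disk contains both endpoints, so this is the minimum enclosing circle.

39.25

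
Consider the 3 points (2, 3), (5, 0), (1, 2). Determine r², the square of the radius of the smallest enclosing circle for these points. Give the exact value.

Call the three points A, B, C in the order given.
Side lengths²: AB² = 18, AC² = 2, BC² = 20.
Since BC² = 20 ≥ 18 + 2 = 20, the angle opposite BC is not acute, so the smallest enclosing circle has BC as diameter.
Centre = midpoint of BC = (3, 1), r² = 20/4 = 5.

5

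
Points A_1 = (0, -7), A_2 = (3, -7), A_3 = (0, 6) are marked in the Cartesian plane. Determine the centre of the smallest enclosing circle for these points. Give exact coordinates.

(1.5, -0.5)

Side lengths²: A_1A_2² = 9, A_1A_3² = 169, A_2A_3² = 178.
Since A_2A_3² = 178 ≥ 169 + 9 = 178, the angle opposite A_2A_3 is not acute, so the smallest enclosing circle has A_2A_3 as diameter.
Centre = midpoint of A_2A_3 = (1.5, -0.5), r² = 178/4 = 44.5.
Centre = (1.5, -0.5).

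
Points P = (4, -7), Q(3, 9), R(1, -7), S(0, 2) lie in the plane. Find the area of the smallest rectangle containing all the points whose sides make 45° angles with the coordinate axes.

In coordinates u = x + y, v = x − y the rectangle is axis-aligned; the map (x,y)→(u,v) scales areas by 2.
u-values: -3, 12, -6, 2; range = 12 − (-6) = 18.
v-values: 11, -6, 8, -2; range = 11 − (-6) = 17.
Area = (18 × 17) / 2 = 153.

153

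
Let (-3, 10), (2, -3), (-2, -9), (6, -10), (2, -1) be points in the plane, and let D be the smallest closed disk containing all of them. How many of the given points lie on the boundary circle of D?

The farthest pair is (-3, 10)–(6, -10) with squared distance 481. The circle on this segment as diameter has centre (1.5, 0) and r² = 481/4 = 120.25.
Check (2, -3): distance² to centre = 9.25 ≤ 120.25, so it lies inside.
All remaining points lie in this disk, and no smaller disk contains both endpoints, so this is the minimum enclosing circle.
The points at distance exactly r from the centre are (-3, 10), (6, -10) — 2 points.

2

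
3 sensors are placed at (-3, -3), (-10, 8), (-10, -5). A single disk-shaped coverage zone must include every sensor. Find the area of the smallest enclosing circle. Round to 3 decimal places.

Call the three points A, B, C in the order given.
Side lengths²: AB² = 170, AC² = 53, BC² = 169.
Since AB² = 170 < 169 + 53 = 222, the triangle is acute, so the smallest enclosing circle is the circumcircle.
Circumcentre = (-113/14, 1.5), r² = 4505/98.
Area = π·r² = π·4505/98 ≈ 144.417.

144.417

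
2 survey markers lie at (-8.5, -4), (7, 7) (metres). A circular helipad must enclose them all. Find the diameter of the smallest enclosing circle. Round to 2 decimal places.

19.01

The smallest circle enclosing two points has them as diameter endpoints.
Centre = midpoint = (-0.75, 1.5); r² = |(-8.5, -4)−(7, 7)|²/4 = 361.25/4 = 90.3125.
Diameter = 2r = 2√(90.3125) ≈ 19.01.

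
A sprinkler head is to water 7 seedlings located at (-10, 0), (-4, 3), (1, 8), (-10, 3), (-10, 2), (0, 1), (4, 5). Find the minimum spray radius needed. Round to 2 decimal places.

By Welzl's lemma the MEC is supported by two points (diametrically opposite) or three points (on a circumcircle).
The farthest pair is (-10, 0)–(4, 5) with squared distance 221. The circle on this segment as diameter has centre (-3, 2.5) and r² = 221/4 = 55.25.
Check (-4, 3): distance² to centre = 1.25 ≤ 55.25, so it lies inside.
All remaining points lie in this disk, and no smaller disk contains both endpoints, so this is the minimum enclosing circle.
r = √(55.25) ≈ 7.43.

7.43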